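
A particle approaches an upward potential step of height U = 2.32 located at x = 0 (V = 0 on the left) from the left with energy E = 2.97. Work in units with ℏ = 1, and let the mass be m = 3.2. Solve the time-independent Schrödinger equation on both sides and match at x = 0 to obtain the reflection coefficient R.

The wavenumbers are k₁ = √(2mE)/ℏ = 4.360 on the left and k₂ = √(2m(E − U))/ℏ = 2.040 on the right.
Continuity of ψ and ψ′ at the step yields the reflection amplitude r = (k₁ − k₂)/(k₁ + k₂) = 0.3626; thus R = |r|² = 0.1315, T = 0.8685.

R = 0.131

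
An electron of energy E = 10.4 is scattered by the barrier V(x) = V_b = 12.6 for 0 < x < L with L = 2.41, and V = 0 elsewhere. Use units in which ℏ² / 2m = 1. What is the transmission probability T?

T = 0.00181

E < V_b: inside the barrier ψ ∝ e^{±κx} with κ = √(2m(V_b − E))/ℏ = 1.483.
κL = 3.575, sinh(κL) = 17.83.
The exact tunnelling result is T⁻¹ = 1 + V_b² sinh²(κL) / [4E(V_b − E)] = 552.2, so T = 0.00181.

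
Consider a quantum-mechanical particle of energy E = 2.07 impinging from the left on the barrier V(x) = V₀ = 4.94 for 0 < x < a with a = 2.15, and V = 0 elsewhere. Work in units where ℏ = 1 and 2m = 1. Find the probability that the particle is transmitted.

T = 0.00267

E < V₀: inside the barrier ψ ∝ e^{±κx} with κ = √(2m(V₀ − E))/ℏ = 1.694.
κa = 3.642, sinh(κa) = 19.08.
The exact tunnelling result is T⁻¹ = 1 + V₀² sinh²(κa) / [4E(V₀ − E)] = 374.7, so T = 0.00267.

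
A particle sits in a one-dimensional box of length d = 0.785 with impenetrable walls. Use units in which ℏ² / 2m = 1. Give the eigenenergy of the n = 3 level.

The infinite-well eigenfunctions ψ_n = √(2/d) sin(nπx/d) vanish at both walls, giving E_n = n²π²ℏ²/(2md²).
E_3 = 3² × π² / (2 × 0.5 × 0.785²) = 144.1.

E = 144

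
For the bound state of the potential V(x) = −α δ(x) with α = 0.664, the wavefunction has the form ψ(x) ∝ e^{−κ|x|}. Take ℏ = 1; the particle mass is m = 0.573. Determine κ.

Integrate −(ℏ²/2m)ψ'' − αδ(x)ψ = Eψ from −ε to +ε: the ψ'' term gives ψ'(0⁺) − ψ'(0⁻) and the δ term gives −(2mα/ℏ²)ψ(0).
With ψ ∝ e^{−κ|x|} this yields −2κ = −2mα/ℏ², so κ = mα/ℏ² = 0.3805.

κ = 0.380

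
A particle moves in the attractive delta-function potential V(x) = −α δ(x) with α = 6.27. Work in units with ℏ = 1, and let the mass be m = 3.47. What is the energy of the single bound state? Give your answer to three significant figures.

The bound state is ψ(x) = √κ e^{−κ|x|}. The derivative jump ψ'(0⁺) − ψ'(0⁻) = −(2mα/ℏ²)ψ(0) fixes κ = mα/ℏ² = 21.76.
Then E = −ℏ²κ²/(2m) = −mα²/(2ℏ²) = -68.21.

E = -68.2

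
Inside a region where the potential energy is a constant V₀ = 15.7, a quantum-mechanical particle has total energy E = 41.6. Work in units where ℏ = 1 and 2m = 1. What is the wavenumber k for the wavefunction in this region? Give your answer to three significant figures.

With E > V₀ the solution is oscillatory, ψ ∝ e^{±ikx} with k = √(2m(E − V₀))/ℏ.
k = √(2 × 0.5 × 25.9) = 5.089.

k = 5.09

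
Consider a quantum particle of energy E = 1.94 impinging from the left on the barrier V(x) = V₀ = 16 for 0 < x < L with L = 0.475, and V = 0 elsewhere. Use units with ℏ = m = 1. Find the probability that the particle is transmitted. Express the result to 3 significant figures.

E < V₀: inside the barrier ψ ∝ e^{±κx} with κ = √(2m(V₀ − E))/ℏ = 5.303.
κL = 2.519, sinh(κL) = 6.167.
Matching ψ, ψ′ at both faces gives T = [1 + V₀² sinh²(κL) / (4E(V₀ − E))]⁻¹ = 1/90.23 = 0.0111.

T = 0.0111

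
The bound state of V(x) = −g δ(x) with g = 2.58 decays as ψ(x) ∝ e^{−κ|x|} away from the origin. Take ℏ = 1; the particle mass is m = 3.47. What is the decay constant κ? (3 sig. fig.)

Integrate −(ℏ²/2m)ψ'' − gδ(x)ψ = Eψ from −ε to +ε: the ψ'' term gives ψ'(0⁺) − ψ'(0⁻) and the δ term gives −(2mg/ℏ²)ψ(0).
With ψ ∝ e^{−κ|x|} this yields −2κ = −2mg/ℏ², so κ = mg/ℏ² = 8.953.

κ = 8.95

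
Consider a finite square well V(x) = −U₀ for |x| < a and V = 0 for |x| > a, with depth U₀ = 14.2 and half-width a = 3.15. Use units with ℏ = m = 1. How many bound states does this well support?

N = 11

The dimensionless depth is z₀ = a√(2mU₀)/ℏ = 3.15 × √(28.40) = 16.79.
The even/odd transcendental equations gain one root per π/2 in z₀, giving N = 1 + ⌊2z₀/π⌋ = 1 + ⌊10.69⌋ = 11.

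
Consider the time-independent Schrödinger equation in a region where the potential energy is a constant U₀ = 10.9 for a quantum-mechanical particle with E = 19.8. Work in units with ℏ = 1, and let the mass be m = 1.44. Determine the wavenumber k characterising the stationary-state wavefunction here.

k = 5.06

With E > U₀ the solution is oscillatory, ψ ∝ e^{±ikx} with k = √(2m(E − U₀))/ℏ.
k = √(2 × 1.44 × 8.9) = 5.063.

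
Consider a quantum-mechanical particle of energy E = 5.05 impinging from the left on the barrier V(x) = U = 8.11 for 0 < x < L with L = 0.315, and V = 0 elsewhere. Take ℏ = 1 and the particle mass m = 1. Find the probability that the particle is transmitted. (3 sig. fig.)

T = 0.559

E < U: inside the barrier ψ ∝ e^{±κx} with κ = √(2m(U − E))/ℏ = 2.474.
κL = 0.7793, sinh(κL) = 0.8606.
The exact tunnelling result is T⁻¹ = 1 + U² sinh²(κL) / [4E(U − E)] = 1.788, so T = 0.559.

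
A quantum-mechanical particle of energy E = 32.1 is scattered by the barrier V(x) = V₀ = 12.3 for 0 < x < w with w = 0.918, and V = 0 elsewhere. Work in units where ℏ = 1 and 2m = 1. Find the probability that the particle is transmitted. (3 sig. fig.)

T = 0.962

E > V₀: inside the barrier k₂ = √(2m(E − V₀))/ℏ = 4.450, k₂w = 4.085.
Matching at both interfaces gives T⁻¹ = 1 + V₀² sin²(k₂w) / [4E(E − V₀)] = 1.039, hence T = 0.962.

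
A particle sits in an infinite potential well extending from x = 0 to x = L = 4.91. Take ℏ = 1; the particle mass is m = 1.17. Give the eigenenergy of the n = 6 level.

E = 6.30

Requiring ψ(0) = ψ(L) = 0 quantises k = nπ/L, hence E_n = ℏ²k²/2m = n²π²ℏ²/(2mL²).
E_6 = 6² × π² / (2 × 1.17 × 4.91²) = 6.298.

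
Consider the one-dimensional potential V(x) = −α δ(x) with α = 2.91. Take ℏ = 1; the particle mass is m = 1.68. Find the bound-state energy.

E = -7.11

The bound state is ψ(x) = √κ e^{−κ|x|}. The derivative jump ψ'(0⁺) − ψ'(0⁻) = −(2mα/ℏ²)ψ(0) fixes κ = mα/ℏ² = 4.889.
Then E = −ℏ²κ²/(2m) = −mα²/(2ℏ²) = -7.113.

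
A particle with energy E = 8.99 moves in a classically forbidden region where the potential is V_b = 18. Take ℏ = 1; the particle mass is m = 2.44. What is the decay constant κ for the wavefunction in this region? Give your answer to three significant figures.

Since E < V_b the TISE in this region is ψ'' = κ²ψ with κ = √(2m(V_b − E))/ℏ.
κ = √(2 × 2.44 × 9.01) = 6.631.

κ = 6.63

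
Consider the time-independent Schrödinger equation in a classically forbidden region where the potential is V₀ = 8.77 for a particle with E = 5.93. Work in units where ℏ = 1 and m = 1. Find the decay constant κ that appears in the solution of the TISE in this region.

Since E < V₀ the TISE in this region is ψ'' = κ²ψ with κ = √(2m(V₀ − E))/ℏ.
κ = √(2 × 1 × 2.84) = 2.383.

κ = 2.38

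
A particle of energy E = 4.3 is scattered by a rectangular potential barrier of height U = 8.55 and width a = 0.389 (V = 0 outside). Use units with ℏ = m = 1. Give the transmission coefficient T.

Since E < U the interior solution is evanescent with decay constant κ = √(2m(U − E))/ℏ = 2.915.
κa = 1.134, sinh(κa) = 1.393.
Matching ψ, ψ′ at both faces gives T = [1 + U² sinh²(κa) / (4E(U − E))]⁻¹ = 1/2.942 = 0.340.

T = 0.340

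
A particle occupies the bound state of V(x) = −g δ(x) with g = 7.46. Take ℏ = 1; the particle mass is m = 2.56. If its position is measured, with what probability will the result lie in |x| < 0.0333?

P = 0.720

The normalised bound state is ψ = √κ e^{−κ|x|} with κ = mg/ℏ² = 19.10.
P(|x| < d) = ∫_{−d}^{d} κ e^{−2κ|x|} dx = 1 − e^{−2κd} = 1 − e^{−1.272} = 0.7197.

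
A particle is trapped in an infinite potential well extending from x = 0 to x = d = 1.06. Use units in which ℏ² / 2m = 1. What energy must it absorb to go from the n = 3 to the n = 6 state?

E_n = n²π²ℏ²/(2md²), so ΔE = (6² − 3²) π²ℏ²/(2md²).
ΔE = 27 × π² / (2 × 0.5 × 1.06²) = 237.2.

ΔE = 237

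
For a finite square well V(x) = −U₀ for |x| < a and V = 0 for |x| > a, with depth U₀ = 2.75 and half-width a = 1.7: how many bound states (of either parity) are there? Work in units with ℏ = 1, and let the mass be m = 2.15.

N = 4

Define the well-strength parameter z₀ = (a/ℏ)√(2mU₀) = 1.7 × √(2·2.15·2.75) = 5.846.
A new bound state (alternating even/odd) appears each time z₀ passes a multiple of π/2, so N = ⌊2z₀/π⌋ + 1 = ⌊3.722⌋ + 1 = 4.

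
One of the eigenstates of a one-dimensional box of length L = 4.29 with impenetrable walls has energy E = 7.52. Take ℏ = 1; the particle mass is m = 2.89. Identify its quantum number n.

n = 9

For an infinite well E_n = n²π²ℏ²/(2mL²), so n = (L/πℏ)√(2mE).
n = (4.29/π) × √(2 × 2.89 × 7.52) = 9.003 → n = 9.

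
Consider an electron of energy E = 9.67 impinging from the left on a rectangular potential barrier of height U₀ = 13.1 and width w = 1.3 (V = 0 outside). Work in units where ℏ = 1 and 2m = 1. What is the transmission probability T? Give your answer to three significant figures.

T = 0.0248

Since E < U₀ the interior solution is evanescent with decay constant κ = √(2m(U₀ − E))/ℏ = 1.852.
κw = 2.408, sinh(κw) = 5.509.
Matching ψ, ψ′ at both faces gives T = [1 + U₀² sinh²(κw) / (4E(U₀ − E))]⁻¹ = 1/40.25 = 0.0248.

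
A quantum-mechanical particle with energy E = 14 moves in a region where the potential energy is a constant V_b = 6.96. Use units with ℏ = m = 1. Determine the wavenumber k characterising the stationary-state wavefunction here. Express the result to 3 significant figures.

With E > V_b the solution is oscillatory, ψ ∝ e^{±ikx} with k = √(2m(E − V_b))/ℏ.
k = √(2 × 1 × 7.04) = 3.752.

k = 3.75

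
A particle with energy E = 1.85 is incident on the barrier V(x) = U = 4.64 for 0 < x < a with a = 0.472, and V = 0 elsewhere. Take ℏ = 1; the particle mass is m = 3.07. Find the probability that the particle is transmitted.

E < U: inside the barrier ψ ∝ e^{±κx} with κ = √(2m(U − E))/ℏ = 4.139.
κa = 1.954, sinh(κa) = 3.456.
Matching ψ, ψ′ at both faces gives T = [1 + U² sinh²(κa) / (4E(U − E))]⁻¹ = 1/13.46 = 0.0743.

T = 0.0743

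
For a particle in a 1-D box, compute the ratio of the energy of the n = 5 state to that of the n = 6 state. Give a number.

0.694444

Since E_n ∝ n², the ratio is (5/6)² = 0.694444.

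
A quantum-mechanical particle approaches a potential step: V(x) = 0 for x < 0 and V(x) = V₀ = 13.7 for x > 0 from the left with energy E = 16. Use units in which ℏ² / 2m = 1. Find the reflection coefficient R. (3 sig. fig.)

The wavenumbers are k₁ = √(2mE)/ℏ = 4.000 on the left and k₂ = √(2m(E − V₀))/ℏ = 1.517 on the right.
Continuity of ψ and ψ′ at the step yields the reflection amplitude r = (k₁ − k₂)/(k₁ + k₂) = 0.4502; thus R = |r|² = 0.2027, T = 0.7973.

R = 0.203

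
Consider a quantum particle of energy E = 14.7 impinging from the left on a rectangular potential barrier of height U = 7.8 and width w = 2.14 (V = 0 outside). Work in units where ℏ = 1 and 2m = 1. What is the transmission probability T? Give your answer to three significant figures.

Above the barrier the interior wavenumber is k₂ = √(2m(E − U))/ℏ = 2.627, giving phase k₂w = 5.621.
T = [1 + U² sin²(k₂w) / (4E(E − U))]⁻¹ = 1/1.057 = 0.946.

T = 0.946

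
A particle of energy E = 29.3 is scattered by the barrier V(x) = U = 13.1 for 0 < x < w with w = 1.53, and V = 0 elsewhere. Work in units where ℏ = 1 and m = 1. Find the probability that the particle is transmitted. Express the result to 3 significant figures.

T = 0.963

E > U: inside the barrier k₂ = √(2m(E − U))/ℏ = 5.692, k₂w = 8.709.
T = [1 + U² sin²(k₂w) / (4E(E − U))]⁻¹ = 1/1.039 = 0.963.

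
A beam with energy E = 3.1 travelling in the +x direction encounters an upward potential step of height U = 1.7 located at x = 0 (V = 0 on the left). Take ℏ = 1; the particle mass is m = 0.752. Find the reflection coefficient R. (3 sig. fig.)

On each side the TISE gives plane waves with k = √(2m(E − V))/ℏ: k₁ = √(2·0.752·3.1) = 2.159, k₂ = √(2·0.752·1.4) = 1.451.
Matching ψ and ψ′ at x = 0 gives r = (k₁ − k₂)/(k₁ + k₂), so R = r² = 0.03848 and T = 1 − R = 0.9615.

R = 0.0385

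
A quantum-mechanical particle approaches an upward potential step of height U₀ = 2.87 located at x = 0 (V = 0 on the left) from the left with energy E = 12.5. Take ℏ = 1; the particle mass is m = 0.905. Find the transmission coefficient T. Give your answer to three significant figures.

The wavenumbers are k₁ = √(2mE)/ℏ = 4.757 on the left and k₂ = √(2m(E − U₀))/ℏ = 4.175 on the right.
Continuity of ψ and ψ′ at the step yields the reflection amplitude r = (k₁ − k₂)/(k₁ + k₂) = 0.06512; thus R = |r|² = 0.004240, T = 0.9958.

T = 0.996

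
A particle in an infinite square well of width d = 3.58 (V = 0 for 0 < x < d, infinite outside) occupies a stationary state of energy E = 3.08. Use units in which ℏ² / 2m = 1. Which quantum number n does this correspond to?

From E_n = n²π²ℏ²/(2md²) invert to n = √(2md²E)/(πℏ).
n = (3.58/π) × √(2 × 0.5 × 3.08) = 2.000 → n = 2.

n = 2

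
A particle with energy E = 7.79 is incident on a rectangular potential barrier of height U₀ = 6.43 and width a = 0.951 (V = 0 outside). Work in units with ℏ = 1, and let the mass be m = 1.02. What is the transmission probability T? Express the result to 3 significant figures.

Above the barrier the interior wavenumber is k₂ = √(2m(E − U₀))/ℏ = 1.666, giving phase k₂a = 1.584.
T = [1 + U₀² sin²(k₂a) / (4E(E − U₀))]⁻¹ = 1/1.975 = 0.506.

T = 0.506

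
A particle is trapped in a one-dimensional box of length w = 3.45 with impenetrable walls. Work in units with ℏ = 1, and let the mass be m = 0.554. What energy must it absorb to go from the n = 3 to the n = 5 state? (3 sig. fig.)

E_n = n²π²ℏ²/(2mw²), so ΔE = (5² − 3²) π²ℏ²/(2mw²).
ΔE = 16 × π² / (2 × 0.554 × 3.45²) = 11.97.

ΔE = 12.0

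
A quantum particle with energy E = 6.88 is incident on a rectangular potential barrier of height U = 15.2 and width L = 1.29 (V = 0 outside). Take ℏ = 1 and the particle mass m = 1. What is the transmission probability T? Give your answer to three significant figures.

T = 0.000107

E < U: inside the barrier ψ ∝ e^{±κx} with κ = √(2m(U − E))/ℏ = 4.079.
κL = 5.262, sinh(κL) = 96.45.
Matching ψ, ψ′ at both faces gives T = [1 + U² sinh²(κL) / (4E(U − E))]⁻¹ = 1/9388 = 0.000107.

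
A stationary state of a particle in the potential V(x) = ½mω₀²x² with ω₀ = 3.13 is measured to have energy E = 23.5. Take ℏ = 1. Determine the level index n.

n = 7

Invert E_n = (n + ½)ℏω₀: n = E/ℏω₀ − ½ = 7.008, so n = 7.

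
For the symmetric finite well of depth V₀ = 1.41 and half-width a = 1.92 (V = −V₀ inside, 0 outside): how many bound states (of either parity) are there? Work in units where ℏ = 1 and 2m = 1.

N = 2

The dimensionless depth is z₀ = a√(2mV₀)/ℏ = 1.92 × √(1.410) = 2.280.
A new bound state (alternating even/odd) appears each time z₀ passes a multiple of π/2, so N = ⌊2z₀/π⌋ + 1 = ⌊1.451⌋ + 1 = 2.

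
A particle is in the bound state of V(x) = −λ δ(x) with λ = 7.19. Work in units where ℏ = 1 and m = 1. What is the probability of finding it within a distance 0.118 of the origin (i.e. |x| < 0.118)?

The normalised bound state is ψ = √κ e^{−κ|x|} with κ = mλ/ℏ² = 7.190.
P(|x| < d) = ∫_{−d}^{d} κ e^{−2κ|x|} dx = 1 − e^{−2κd} = 1 − e^{−1.697} = 0.8167.

P = 0.817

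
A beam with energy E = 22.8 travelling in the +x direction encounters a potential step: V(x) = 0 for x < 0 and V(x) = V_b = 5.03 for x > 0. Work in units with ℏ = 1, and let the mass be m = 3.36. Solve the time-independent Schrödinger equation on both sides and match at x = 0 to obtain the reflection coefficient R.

R = 0.00387

On each side the TISE gives plane waves with k = √(2m(E − V))/ℏ: k₁ = √(2·3.36·22.8) = 12.38, k₂ = √(2·3.36·17.77) = 10.93.
Continuity of ψ and ψ′ at the step yields the reflection amplitude r = (k₁ − k₂)/(k₁ + k₂) = 0.06223; thus R = |r|² = 0.003873, T = 0.9961.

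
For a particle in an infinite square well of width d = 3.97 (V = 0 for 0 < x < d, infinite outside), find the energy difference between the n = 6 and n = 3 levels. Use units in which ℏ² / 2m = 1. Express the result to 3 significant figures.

ΔE = 16.9

E_n = n²π²ℏ²/(2md²), so ΔE = (6² − 3²) π²ℏ²/(2md²).
ΔE = 27 × π² / (2 × 0.5 × 3.97²) = 16.91.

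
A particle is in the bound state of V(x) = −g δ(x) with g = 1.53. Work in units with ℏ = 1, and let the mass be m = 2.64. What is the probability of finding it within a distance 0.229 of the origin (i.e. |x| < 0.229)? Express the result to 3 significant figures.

The normalised bound state is ψ = √κ e^{−κ|x|} with κ = mg/ℏ² = 4.039.
P(|x| < d) = ∫_{−d}^{d} κ e^{−2κ|x|} dx = 1 − e^{−2κd} = 1 − e^{−1.850} = 0.8428.

P = 0.843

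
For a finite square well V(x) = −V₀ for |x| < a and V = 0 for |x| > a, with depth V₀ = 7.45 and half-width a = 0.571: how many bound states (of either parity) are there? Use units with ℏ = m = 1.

The dimensionless depth is z₀ = a√(2mV₀)/ℏ = 0.571 × √(14.90) = 2.204.
A new bound state (alternating even/odd) appears each time z₀ passes a multiple of π/2, so N = ⌊2z₀/π⌋ + 1 = ⌊1.403⌋ + 1 = 2.

N = 2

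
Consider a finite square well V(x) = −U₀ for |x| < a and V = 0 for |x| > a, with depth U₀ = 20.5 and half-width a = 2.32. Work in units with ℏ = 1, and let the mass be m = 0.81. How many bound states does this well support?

Define the well-strength parameter z₀ = (a/ℏ)√(2mU₀) = 2.32 × √(2·0.81·20.5) = 13.37.
The even/odd transcendental equations gain one root per π/2 in z₀, giving N = 1 + ⌊2z₀/π⌋ = 1 + ⌊8.511⌋ = 9.

N = 9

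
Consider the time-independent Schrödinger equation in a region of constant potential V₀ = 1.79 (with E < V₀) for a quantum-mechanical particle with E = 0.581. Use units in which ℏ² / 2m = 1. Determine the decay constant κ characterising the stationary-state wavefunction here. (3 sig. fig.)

Since E < V₀ the TISE in this region is ψ'' = κ²ψ with κ = √(2m(V₀ − E))/ℏ.
κ = √(2 × 0.5 × 1.209) = 1.100.

κ = 1.10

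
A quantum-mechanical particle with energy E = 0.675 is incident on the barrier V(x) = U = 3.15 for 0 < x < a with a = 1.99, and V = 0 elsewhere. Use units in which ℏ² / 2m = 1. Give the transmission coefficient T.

E < U: inside the barrier ψ ∝ e^{±κx} with κ = √(2m(U − E))/ℏ = 1.573.
κa = 3.131, sinh(κa) = 11.42.
Matching ψ, ψ′ at both faces gives T = [1 + U² sinh²(κa) / (4E(U − E))]⁻¹ = 1/194.8 = 0.00513.

T = 0.00513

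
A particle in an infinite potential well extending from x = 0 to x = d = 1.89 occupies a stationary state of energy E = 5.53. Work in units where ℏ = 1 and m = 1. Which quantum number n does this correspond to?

n = 2

From E_n = n²π²ℏ²/(2md²) invert to n = √(2md²E)/(πℏ).
n = (1.89/π) × √(2 × 1 × 5.53) = 2.001 → n = 2.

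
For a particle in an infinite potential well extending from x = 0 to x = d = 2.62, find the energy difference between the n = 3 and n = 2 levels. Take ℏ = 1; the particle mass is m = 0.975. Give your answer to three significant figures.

E_n = n²π²ℏ²/(2md²), so ΔE = (3² − 2²) π²ℏ²/(2md²).
ΔE = 5 × π² / (2 × 0.975 × 2.62²) = 3.687.

ΔE = 3.69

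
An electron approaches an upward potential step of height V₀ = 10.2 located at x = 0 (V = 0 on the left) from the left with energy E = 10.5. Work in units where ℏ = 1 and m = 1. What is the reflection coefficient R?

The wavenumbers are k₁ = √(2mE)/ℏ = 4.583 on the left and k₂ = √(2m(E − V₀))/ℏ = 0.7746 on the right.
Matching ψ and ψ′ at x = 0 gives r = (k₁ − k₂)/(k₁ + k₂), so R = r² = 0.5053 and T = 1 − R = 0.4947.

R = 0.505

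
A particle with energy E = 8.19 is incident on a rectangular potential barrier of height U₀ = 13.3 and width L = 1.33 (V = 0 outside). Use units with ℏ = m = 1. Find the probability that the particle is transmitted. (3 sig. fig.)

Since E < U₀ the interior solution is evanescent with decay constant κ = √(2m(U₀ − E))/ℏ = 3.197.
κL = 4.252, sinh(κL) = 35.11.
Matching ψ, ψ′ at both faces gives T = [1 + U₀² sinh²(κL) / (4E(U₀ − E))]⁻¹ = 1/1304 = 0.000767.

T = 0.000767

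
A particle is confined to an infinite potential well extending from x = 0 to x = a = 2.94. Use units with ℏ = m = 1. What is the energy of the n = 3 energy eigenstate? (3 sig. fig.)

E = 5.14

The infinite-well eigenfunctions ψ_n = √(2/a) sin(nπx/a) vanish at both walls, giving E_n = n²π²ℏ²/(2ma²).
E_3 = 3² × π² / (2 × 1 × 2.94²) = 5.138.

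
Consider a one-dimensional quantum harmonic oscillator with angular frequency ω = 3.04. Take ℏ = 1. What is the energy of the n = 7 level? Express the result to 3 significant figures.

E = 22.8

The oscillator eigenvalues are E_n = ℏω(n + ½), so E_7 = 3.04 × 7.5 = 22.80.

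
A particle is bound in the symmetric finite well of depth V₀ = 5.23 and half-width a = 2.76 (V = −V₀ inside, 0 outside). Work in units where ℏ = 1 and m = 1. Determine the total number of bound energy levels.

N = 6

The dimensionless depth is z₀ = a√(2mV₀)/ℏ = 2.76 × √(10.46) = 8.926.
A new bound state (alternating even/odd) appears each time z₀ passes a multiple of π/2, so N = ⌊2z₀/π⌋ + 1 = ⌊5.683⌋ + 1 = 6.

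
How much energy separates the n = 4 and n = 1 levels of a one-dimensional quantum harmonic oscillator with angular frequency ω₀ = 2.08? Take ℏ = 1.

E_n = ℏω₀(n + ½), so ΔE = (4 − 1) ℏω₀ = 3 × 2.08 = 6.240.

ΔE = 6.24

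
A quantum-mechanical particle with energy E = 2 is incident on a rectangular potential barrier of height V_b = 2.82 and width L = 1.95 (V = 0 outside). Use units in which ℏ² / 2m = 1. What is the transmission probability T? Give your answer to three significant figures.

Since E < V_b the interior solution is evanescent with decay constant κ = √(2m(V_b − E))/ℏ = 0.9055.
κL = 1.766, sinh(κL) = 2.838.
Matching ψ, ψ′ at both faces gives T = [1 + V_b² sinh²(κL) / (4E(V_b − E))]⁻¹ = 1/10.76 = 0.0929.

T = 0.0929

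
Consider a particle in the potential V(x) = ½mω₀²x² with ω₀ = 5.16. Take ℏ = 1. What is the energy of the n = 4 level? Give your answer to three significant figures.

E = 23.2

The oscillator eigenvalues are E_n = ℏω₀(n + ½), so E_4 = 5.16 × 4.5 = 23.22.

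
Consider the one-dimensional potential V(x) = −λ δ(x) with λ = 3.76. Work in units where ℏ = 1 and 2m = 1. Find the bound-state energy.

E = -3.53

The bound state is ψ(x) = √κ e^{−κ|x|}. The derivative jump ψ'(0⁺) − ψ'(0⁻) = −(2mλ/ℏ²)ψ(0) fixes κ = mλ/ℏ² = 1.880.
Then E = −ℏ²κ²/(2m) = −mλ²/(2ℏ²) = -3.534.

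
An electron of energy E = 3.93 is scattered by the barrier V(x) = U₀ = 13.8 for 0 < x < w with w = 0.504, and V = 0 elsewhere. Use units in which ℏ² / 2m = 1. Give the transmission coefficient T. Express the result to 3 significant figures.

T = 0.130

E < U₀: inside the barrier ψ ∝ e^{±κx} with κ = √(2m(U₀ − E))/ℏ = 3.142.
κw = 1.583, sinh(κw) = 2.333.
Matching ψ, ψ′ at both faces gives T = [1 + U₀² sinh²(κw) / (4E(U₀ − E))]⁻¹ = 1/7.681 = 0.130.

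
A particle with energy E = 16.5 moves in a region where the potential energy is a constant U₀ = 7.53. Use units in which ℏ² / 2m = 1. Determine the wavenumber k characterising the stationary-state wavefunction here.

With E > U₀ the solution is oscillatory, ψ ∝ e^{±ikx} with k = √(2m(E − U₀))/ℏ.
k = √(2 × 0.5 × 8.97) = 2.995.

k = 2.99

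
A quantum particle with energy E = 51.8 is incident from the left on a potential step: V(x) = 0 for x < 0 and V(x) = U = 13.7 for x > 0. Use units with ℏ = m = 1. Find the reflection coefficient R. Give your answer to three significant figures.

The wavenumbers are k₁ = √(2mE)/ℏ = 10.18 on the left and k₂ = √(2m(E − U))/ℏ = 8.729 on the right.
Matching ψ and ψ′ at x = 0 gives r = (k₁ − k₂)/(k₁ + k₂), so R = r² = 0.005874 and T = 1 − R = 0.9941.

R = 0.00587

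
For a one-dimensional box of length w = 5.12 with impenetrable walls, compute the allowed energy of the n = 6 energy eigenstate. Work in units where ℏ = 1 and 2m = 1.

The infinite-well eigenfunctions ψ_n = √(2/w) sin(nπx/w) vanish at both walls, giving E_n = n²π²ℏ²/(2mw²).
E_6 = 6² × π² / (2 × 0.5 × 5.12²) = 13.55.

E = 13.6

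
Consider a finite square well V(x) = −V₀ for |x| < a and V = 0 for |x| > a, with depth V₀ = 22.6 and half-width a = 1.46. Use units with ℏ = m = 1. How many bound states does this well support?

The dimensionless depth is z₀ = a√(2mV₀)/ℏ = 1.46 × √(45.20) = 9.816.
A new bound state (alternating even/odd) appears each time z₀ passes a multiple of π/2, so N = ⌊2z₀/π⌋ + 1 = ⌊6.249⌋ + 1 = 7.

N = 7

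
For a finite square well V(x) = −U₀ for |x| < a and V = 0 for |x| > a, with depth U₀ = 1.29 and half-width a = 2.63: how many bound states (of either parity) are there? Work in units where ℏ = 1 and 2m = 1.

Define the well-strength parameter z₀ = (a/ℏ)√(2mU₀) = 2.63 × √(2·0.5·1.29) = 2.987.
The even/odd transcendental equations gain one root per π/2 in z₀, giving N = 1 + ⌊2z₀/π⌋ = 1 + ⌊1.902⌋ = 2.

N = 2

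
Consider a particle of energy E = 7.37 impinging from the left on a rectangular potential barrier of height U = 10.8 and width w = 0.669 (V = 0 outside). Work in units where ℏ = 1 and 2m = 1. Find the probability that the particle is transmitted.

Since E < U the interior solution is evanescent with decay constant κ = √(2m(U − E))/ℏ = 1.852.
κw = 1.239, sinh(κw) = 1.581.
The exact tunnelling result is T⁻¹ = 1 + U² sinh²(κw) / [4E(U − E)] = 3.884, so T = 0.257.

T = 0.257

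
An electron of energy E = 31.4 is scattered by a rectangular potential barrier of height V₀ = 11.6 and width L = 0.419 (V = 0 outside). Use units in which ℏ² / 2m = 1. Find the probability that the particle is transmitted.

T = 0.953

E > V₀: inside the barrier k₂ = √(2m(E − V₀))/ℏ = 4.450, k₂L = 1.864.
Matching at both interfaces gives T⁻¹ = 1 + V₀² sin²(k₂L) / [4E(E − V₀)] = 1.050, hence T = 0.953.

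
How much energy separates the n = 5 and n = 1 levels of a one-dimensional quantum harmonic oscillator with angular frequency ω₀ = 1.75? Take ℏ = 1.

E_n = ℏω₀(n + ½), so ΔE = (5 − 1) ℏω₀ = 4 × 1.75 = 7.000.

ΔE = 7.00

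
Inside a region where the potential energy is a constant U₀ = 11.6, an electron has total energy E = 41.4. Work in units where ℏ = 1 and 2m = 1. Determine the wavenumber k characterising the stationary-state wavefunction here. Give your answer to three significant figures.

With E > U₀ the solution is oscillatory, ψ ∝ e^{±ikx} with k = √(2m(E − U₀))/ℏ.
k = √(2 × 0.5 × 29.8) = 5.459.

k = 5.46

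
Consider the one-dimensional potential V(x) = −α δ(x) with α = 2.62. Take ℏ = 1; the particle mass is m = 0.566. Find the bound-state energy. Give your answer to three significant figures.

The bound state is ψ(x) = √κ e^{−κ|x|}. The derivative jump ψ'(0⁺) − ψ'(0⁻) = −(2mα/ℏ²)ψ(0) fixes κ = mα/ℏ² = 1.483.
Then E = −ℏ²κ²/(2m) = −mα²/(2ℏ²) = -1.943.

E = -1.94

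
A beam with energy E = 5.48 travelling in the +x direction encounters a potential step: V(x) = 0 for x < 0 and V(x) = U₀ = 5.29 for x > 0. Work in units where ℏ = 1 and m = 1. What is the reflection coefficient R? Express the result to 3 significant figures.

The wavenumbers are k₁ = √(2mE)/ℏ = 3.311 on the left and k₂ = √(2m(E − U₀))/ℏ = 0.6164 on the right.
Matching ψ and ψ′ at x = 0 gives r = (k₁ − k₂)/(k₁ + k₂), so R = r² = 0.4707 and T = 1 − R = 0.5293.

R = 0.471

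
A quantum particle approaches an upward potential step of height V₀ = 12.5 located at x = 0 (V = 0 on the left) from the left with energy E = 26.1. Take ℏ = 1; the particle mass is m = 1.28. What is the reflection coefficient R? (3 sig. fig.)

The wavenumbers are k₁ = √(2mE)/ℏ = 8.174 on the left and k₂ = √(2m(E − V₀))/ℏ = 5.901 on the right.
Matching ψ and ψ′ at x = 0 gives r = (k₁ − k₂)/(k₁ + k₂), so R = r² = 0.02609 and T = 1 − R = 0.9739.

R = 0.0261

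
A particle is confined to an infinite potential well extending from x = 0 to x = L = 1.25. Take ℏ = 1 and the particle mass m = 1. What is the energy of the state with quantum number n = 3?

E = 28.4

The infinite-well eigenfunctions ψ_n = √(2/L) sin(nπx/L) vanish at both walls, giving E_n = n²π²ℏ²/(2mL²).
E_3 = 3² × π² / (2 × 1 × 1.25²) = 28.42.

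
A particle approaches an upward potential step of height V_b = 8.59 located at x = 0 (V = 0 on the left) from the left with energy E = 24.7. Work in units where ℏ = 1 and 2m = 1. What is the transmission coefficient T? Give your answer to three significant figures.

On each side the TISE gives plane waves with k = √(2m(E − V))/ℏ: k₁ = √(2·½·24.7) = 4.970, k₂ = √(2·½·16.11) = 4.014.
Matching ψ and ψ′ at x = 0 gives r = (k₁ − k₂)/(k₁ + k₂), so R = r² = 0.01133 and T = 1 − R = 0.9887.

T = 0.989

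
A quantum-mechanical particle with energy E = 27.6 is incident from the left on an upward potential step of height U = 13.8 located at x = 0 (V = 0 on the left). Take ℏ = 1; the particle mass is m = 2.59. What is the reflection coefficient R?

R = 0.0294

The wavenumbers are k₁ = √(2mE)/ℏ = 11.96 on the left and k₂ = √(2m(E − U))/ℏ = 8.455 on the right.
Continuity of ψ and ψ′ at the step yields the reflection amplitude r = (k₁ − k₂)/(k₁ + k₂) = 0.1716; thus R = |r|² = 0.02944, T = 0.9706.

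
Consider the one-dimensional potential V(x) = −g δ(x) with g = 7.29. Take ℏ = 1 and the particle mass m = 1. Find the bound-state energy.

The bound state is ψ(x) = √κ e^{−κ|x|}. The derivative jump ψ'(0⁺) − ψ'(0⁻) = −(2mg/ℏ²)ψ(0) fixes κ = mg/ℏ² = 7.290.
Then E = −ℏ²κ²/(2m) = −mg²/(2ℏ²) = -26.57.

E = -26.6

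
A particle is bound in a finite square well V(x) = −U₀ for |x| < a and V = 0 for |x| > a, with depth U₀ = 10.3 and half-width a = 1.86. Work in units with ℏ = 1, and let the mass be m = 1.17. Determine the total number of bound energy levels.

N = 6

The dimensionless depth is z₀ = a√(2mU₀)/ℏ = 1.86 × √(24.10) = 9.131.
A new bound state (alternating even/odd) appears each time z₀ passes a multiple of π/2, so N = ⌊2z₀/π⌋ + 1 = ⌊5.813⌋ + 1 = 6.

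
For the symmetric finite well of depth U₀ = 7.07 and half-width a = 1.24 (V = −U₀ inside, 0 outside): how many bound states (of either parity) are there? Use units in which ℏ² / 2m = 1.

N = 3

Define the well-strength parameter z₀ = (a/ℏ)√(2mU₀) = 1.24 × √(2·0.5·7.07) = 3.297.
The even/odd transcendental equations gain one root per π/2 in z₀, giving N = 1 + ⌊2z₀/π⌋ = 1 + ⌊2.099⌋ = 3.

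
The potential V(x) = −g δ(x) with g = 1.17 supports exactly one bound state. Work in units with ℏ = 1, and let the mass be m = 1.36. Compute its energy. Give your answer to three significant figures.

The bound state is ψ(x) = √κ e^{−κ|x|}. The derivative jump ψ'(0⁺) − ψ'(0⁻) = −(2mg/ℏ²)ψ(0) fixes κ = mg/ℏ² = 1.591.
Then E = −ℏ²κ²/(2m) = −mg²/(2ℏ²) = -0.9309.

E = -0.931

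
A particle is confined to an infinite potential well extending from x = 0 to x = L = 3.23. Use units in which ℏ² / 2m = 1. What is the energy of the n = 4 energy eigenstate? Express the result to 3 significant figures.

E = 15.1

Requiring ψ(0) = ψ(L) = 0 quantises k = nπ/L, hence E_n = ℏ²k²/2m = n²π²ℏ²/(2mL²).
E_4 = 4² × π² / (2 × 0.5 × 3.23²) = 15.14.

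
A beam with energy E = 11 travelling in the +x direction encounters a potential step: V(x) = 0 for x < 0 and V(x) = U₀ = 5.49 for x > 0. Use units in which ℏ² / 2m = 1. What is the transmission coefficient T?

T = 0.971

On each side the TISE gives plane waves with k = √(2m(E − V))/ℏ: k₁ = √(2·½·11) = 3.317, k₂ = √(2·½·5.51) = 2.347.
Matching ψ and ψ′ at x = 0 gives r = (k₁ − k₂)/(k₁ + k₂), so R = r² = 0.02929 and T = 1 − R = 0.9707.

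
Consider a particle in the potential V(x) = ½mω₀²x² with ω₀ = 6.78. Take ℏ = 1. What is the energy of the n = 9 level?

Using E_n = (n + ½)ℏω₀: E_9 = 9.5 × 6.78 = 64.41.

E = 64.4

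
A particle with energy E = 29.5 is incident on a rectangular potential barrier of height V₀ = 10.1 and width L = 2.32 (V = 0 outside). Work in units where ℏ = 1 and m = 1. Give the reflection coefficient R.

R = 0.0387

Above the barrier the interior wavenumber is k₂ = √(2m(E − V₀))/ℏ = 6.229, giving phase k₂L = 14.45.
Matching at both interfaces gives T⁻¹ = 1 + V₀² sin²(k₂L) / [4E(E − V₀)] = 1.040, hence T = 0.961.
R = 1 − T = 0.0387.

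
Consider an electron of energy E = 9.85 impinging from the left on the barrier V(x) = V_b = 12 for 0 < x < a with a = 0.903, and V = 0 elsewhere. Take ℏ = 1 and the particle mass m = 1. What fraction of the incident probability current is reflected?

Since E < V_b the interior solution is evanescent with decay constant κ = √(2m(V_b − E))/ℏ = 2.074.
κa = 1.873, sinh(κa) = 3.175.
Matching ψ, ψ′ at both faces gives T = [1 + V_b² sinh²(κa) / (4E(V_b − E))]⁻¹ = 1/18.14 = 0.0551.
R = 1 − T = 0.945.

R = 0.945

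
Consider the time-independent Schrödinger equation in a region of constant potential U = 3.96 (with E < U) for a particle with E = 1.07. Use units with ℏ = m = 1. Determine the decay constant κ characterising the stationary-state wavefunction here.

Since E < U the TISE in this region is ψ'' = κ²ψ with κ = √(2m(U − E))/ℏ.
κ = √(2 × 1 × 2.89) = 2.404.

κ = 2.40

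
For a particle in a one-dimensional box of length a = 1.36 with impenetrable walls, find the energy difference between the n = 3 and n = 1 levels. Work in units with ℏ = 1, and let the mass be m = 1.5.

E_n = n²π²ℏ²/(2ma²), so ΔE = (3² − 1²) π²ℏ²/(2ma²).
ΔE = 8 × π² / (2 × 1.5 × 1.36²) = 14.23.

ΔE = 14.2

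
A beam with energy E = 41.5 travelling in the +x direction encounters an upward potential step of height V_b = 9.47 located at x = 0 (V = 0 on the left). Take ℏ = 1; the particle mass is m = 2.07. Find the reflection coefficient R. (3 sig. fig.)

On each side the TISE gives plane waves with k = √(2m(E − V))/ℏ: k₁ = √(2·2.07·41.5) = 13.11, k₂ = √(2·2.07·32.03) = 11.52.
Continuity of ψ and ψ′ at the step yields the reflection amplitude r = (k₁ − k₂)/(k₁ + k₂) = 0.06466; thus R = |r|² = 0.004182, T = 0.9958.

R = 0.00418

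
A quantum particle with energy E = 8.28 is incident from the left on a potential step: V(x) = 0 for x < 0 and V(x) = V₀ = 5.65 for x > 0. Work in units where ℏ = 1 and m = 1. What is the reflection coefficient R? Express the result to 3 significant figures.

The wavenumbers are k₁ = √(2mE)/ℏ = 4.069 on the left and k₂ = √(2m(E − V₀))/ℏ = 2.293 on the right.
Continuity of ψ and ψ′ at the step yields the reflection amplitude r = (k₁ − k₂)/(k₁ + k₂) = 0.2791; thus R = |r|² = 0.07790, T = 0.9221.

R = 0.0779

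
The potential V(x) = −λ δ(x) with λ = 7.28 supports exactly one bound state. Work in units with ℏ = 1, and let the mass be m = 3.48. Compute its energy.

For x ≠ 0 the bound state is ψ ∝ e^{−κ|x|}; integrating the TISE across the delta gives the cusp condition 2κ = 2mλ/ℏ², so κ = 25.33.
Then E = −ℏ²κ²/(2m) = −mλ²/(2ℏ²) = -92.22.

E = -92.2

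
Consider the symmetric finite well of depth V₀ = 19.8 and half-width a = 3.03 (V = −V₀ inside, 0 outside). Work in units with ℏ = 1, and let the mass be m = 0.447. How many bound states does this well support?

N = 9

Define the well-strength parameter z₀ = (a/ℏ)√(2mV₀) = 3.03 × √(2·0.447·19.8) = 12.75.
The even/odd transcendental equations gain one root per π/2 in z₀, giving N = 1 + ⌊2z₀/π⌋ = 1 + ⌊8.116⌋ = 9.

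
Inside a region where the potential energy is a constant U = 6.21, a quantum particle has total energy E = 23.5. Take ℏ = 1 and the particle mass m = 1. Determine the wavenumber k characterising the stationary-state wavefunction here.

k = 5.88

With E > U the solution is oscillatory, ψ ∝ e^{±ikx} with k = √(2m(E − U))/ℏ.
k = √(2 × 1 × 17.29) = 5.880.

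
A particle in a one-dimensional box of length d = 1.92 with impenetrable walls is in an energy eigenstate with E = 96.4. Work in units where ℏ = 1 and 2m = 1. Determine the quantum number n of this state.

n = 6

For an infinite well E_n = n²π²ℏ²/(2md²), so n = (d/πℏ)√(2mE).
n = (1.92/π) × √(2 × 0.5 × 96.4) = 6.001 → n = 6.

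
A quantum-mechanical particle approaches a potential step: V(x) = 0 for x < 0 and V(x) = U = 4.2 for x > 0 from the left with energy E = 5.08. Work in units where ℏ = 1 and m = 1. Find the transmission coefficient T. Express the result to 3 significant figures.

The wavenumbers are k₁ = √(2mE)/ℏ = 3.187 on the left and k₂ = √(2m(E − U))/ℏ = 1.327 on the right.
Matching ψ and ψ′ at x = 0 gives r = (k₁ − k₂)/(k₁ + k₂), so R = r² = 0.1699 and T = 1 − R = 0.8301.

T = 0.830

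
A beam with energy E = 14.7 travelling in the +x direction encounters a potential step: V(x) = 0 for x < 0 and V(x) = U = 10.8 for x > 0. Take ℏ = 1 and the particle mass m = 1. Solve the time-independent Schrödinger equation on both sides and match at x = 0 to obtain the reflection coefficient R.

R = 0.102

The wavenumbers are k₁ = √(2mE)/ℏ = 5.422 on the left and k₂ = √(2m(E − U))/ℏ = 2.793 on the right.
Continuity of ψ and ψ′ at the step yields the reflection amplitude r = (k₁ − k₂)/(k₁ + k₂) = 0.3201; thus R = |r|² = 0.1024, T = 0.8976.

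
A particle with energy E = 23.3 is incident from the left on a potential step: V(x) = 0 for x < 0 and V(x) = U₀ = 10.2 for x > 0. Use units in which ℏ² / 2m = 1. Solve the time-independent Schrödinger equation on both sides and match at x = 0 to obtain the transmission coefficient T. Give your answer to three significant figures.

T = 0.980

The wavenumbers are k₁ = √(2mE)/ℏ = 4.827 on the left and k₂ = √(2m(E − U₀))/ℏ = 3.619 on the right.
Continuity of ψ and ψ′ at the step yields the reflection amplitude r = (k₁ − k₂)/(k₁ + k₂) = 0.1430; thus R = |r|² = 0.02044, T = 0.9796.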